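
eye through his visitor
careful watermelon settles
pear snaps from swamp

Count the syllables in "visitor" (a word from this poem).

3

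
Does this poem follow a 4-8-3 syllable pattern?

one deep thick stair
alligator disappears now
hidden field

Yes

Line 1: "one deep thick stair": 1+1+1+1 = 4 ✓
Line 2: "alligator disappears now": 4+3+1 = 8 ✓
Line 3: "hidden field": 2+1 = 3 ✓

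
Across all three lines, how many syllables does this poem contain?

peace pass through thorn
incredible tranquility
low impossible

Line 1: peace (1), pass (1), through (1), thorn (1) → 4
Line 2: incredible (4), tranquility (4) → 8
Line 3: low (1), impossible (4) → 5
Total: 4 + 8 + 5 = 17

17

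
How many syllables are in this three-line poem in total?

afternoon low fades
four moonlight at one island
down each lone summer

17

Line 1: afternoon (3), low (1), fades (1) → 5
Line 2: four (1), moonlight (2), at (1), one (1), island (2) → 7
Line 3: down (1), each (1), lone (1), summer (2) → 5
Total: 5 + 7 + 5 = 17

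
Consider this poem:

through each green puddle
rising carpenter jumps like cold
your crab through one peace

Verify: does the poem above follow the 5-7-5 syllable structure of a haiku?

No

Line 1: "through each green puddle": 1+1+1+2 = 5 ✓
Line 2: "rising carpenter jumps like cold": 2+3+1+1+1 = 8 (expected 7)
Line 3: "your crab through one peace": 1+1+1+1+1 = 5 ✓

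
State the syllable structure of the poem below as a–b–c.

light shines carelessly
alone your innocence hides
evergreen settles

5–7–5

Line 1: light(1) + shines(1) + carelessly(3) = 5
Line 2: alone(2) + your(1) + innocence(3) + hides(1) = 7
Line 3: evergreen(3) + settles(2) = 5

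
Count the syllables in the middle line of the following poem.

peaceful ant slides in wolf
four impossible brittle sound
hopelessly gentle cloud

The middle line: four (1), impossible (4), brittle (2), sound (1) → 8

8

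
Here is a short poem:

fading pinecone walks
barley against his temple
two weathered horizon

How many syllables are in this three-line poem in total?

18

Line 1: fading(2) + pinecone(2) + walks(1) = 5
Line 2: barley(2) + against(2) + his(1) + temple(2) = 7
Line 3: two(1) + weathered(2) + horizon(3) = 6
Total: 5 + 7 + 6 = 18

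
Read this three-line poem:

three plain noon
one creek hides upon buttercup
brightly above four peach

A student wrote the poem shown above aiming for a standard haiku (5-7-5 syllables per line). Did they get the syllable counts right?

No

Line 1: three(1) + plain(1) + noon(1) = 3 (expected 5)
Line 2: one(1) + creek(1) + hides(1) + upon(2) + buttercup(3) = 8 (expected 7)
Line 3: brightly(2) + above(2) + four(1) + peach(1) = 6 (expected 5)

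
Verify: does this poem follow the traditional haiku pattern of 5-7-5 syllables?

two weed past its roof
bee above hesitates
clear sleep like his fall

Line 1: two(1) + weed(1) + past(1) + its(1) + roof(1) = 5 ✓
Line 2: bee(1) + above(2) + hesitates(3) = 6 (expected 7)
Line 3: clear(1) + sleep(1) + like(1) + his(1) + fall(1) = 5 ✓

No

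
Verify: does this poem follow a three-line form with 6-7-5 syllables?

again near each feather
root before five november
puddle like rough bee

Line 1: again(2) + near(1) + each(1) + feather(2) = 6 ✓
Line 2: root(1) + before(2) + five(1) + november(3) = 7 ✓
Line 3: puddle(2) + like(1) + rough(1) + bee(1) = 5 ✓

Yes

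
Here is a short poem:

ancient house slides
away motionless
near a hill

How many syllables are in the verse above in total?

12

Line 1: ancient (2), house (1), slides (1) → 4
Line 2: away (2), motionless (3) → 5
Line 3: near (1), a (1), hill (1) → 3
Total: 4 + 5 + 3 = 12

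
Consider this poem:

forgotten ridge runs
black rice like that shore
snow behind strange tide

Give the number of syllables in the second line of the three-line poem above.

5

The second line: "black rice like that shore": 1+1+1+1+1 = 5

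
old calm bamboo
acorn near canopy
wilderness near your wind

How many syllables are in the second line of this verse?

The second line: "acorn near canopy": 2+1+3 = 6

6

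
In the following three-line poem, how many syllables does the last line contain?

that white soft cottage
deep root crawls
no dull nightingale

The last line: no(1) + dull(1) + nightingale(3) = 5

5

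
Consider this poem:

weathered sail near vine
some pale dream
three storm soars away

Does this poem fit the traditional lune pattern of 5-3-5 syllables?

Yes

Line 1: weathered(2) + sail(1) + near(1) + vine(1) = 5 ✓
Line 2: some(1) + pale(1) + dream(1) = 3 ✓
Line 3: three(1) + storm(1) + soars(1) + away(2) = 5 ✓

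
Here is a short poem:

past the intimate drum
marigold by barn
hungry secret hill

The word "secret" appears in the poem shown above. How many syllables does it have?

2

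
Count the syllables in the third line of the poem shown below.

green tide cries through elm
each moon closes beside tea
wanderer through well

The third line: wanderer (3), through (1), well (1) → 5

5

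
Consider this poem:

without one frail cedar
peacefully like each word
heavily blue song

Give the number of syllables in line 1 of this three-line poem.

6

Line 1: "without one frail cedar": 2+1+1+2 = 6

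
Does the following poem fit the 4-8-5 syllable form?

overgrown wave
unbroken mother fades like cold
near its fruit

Line 1: overgrown (3), wave (1) → 4 ✓
Line 2: unbroken (3), mother (2), fades (1), like (1), cold (1) → 8 ✓
Line 3: near (1), its (1), fruit (1) → 3 (expected 5)

No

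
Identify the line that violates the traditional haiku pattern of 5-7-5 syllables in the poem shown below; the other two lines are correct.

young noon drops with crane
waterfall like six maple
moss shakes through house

The third line

Line 1: "young noon drops with crane": 1+1+1+1+1 = 5 ✓
Line 2: "waterfall like six maple": 3+1+1+2 = 7 ✓
Line 3: "moss shakes through house": 1+1+1+1 = 4 (expected 5)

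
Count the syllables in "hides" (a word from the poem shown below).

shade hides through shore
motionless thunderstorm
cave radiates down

1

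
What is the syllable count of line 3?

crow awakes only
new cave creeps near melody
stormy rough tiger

Line 3: "stormy rough tiger": 2+1+2 = 5

5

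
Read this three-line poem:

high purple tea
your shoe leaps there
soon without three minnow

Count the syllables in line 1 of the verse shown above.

Line 1: "high purple tea": 1+2+1 = 4

4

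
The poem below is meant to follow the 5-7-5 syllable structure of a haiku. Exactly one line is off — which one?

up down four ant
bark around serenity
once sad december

Line 1: "up down four ant": 1+1+1+1 = 4 (expected 5)
Line 2: "bark around serenity": 1+2+4 = 7 ✓
Line 3: "once sad december": 1+1+3 = 5 ✓

The first line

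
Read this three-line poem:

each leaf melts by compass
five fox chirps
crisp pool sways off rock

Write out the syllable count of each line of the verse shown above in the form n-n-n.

Line 1: "each leaf melts by compass": 1+1+1+1+2 = 6
Line 2: "five fox chirps": 1+1+1 = 3
Line 3: "crisp pool sways off rock": 1+1+1+1+1 = 5

6-3-5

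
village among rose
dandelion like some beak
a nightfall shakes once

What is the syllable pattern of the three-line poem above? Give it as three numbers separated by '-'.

Line 1: village (2), among (2), rose (1) → 5
Line 2: dandelion (4), like (1), some (1), beak (1) → 7
Line 3: a (1), nightfall (2), shakes (1), once (1) → 5

5-7-5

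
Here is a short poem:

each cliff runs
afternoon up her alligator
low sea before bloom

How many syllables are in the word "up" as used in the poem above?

1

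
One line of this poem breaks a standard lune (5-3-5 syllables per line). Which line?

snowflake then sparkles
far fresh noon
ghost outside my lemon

Line 1: "snowflake then sparkles": 2+1+2 = 5 ✓
Line 2: "far fresh noon": 1+1+1 = 3 ✓
Line 3: "ghost outside my lemon": 1+2+1+2 = 6 (expected 5)

The third line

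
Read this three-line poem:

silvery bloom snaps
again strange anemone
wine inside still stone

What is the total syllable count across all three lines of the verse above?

17

Line 1: silvery (3), bloom (1), snaps (1) → 5
Line 2: again (2), strange (1), anemone (4) → 7
Line 3: wine (1), inside (2), still (1), stone (1) → 5
Total: 5 + 7 + 5 = 17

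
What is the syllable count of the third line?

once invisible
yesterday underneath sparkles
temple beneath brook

5

The third line: "temple beneath brook": 2+2+1 = 5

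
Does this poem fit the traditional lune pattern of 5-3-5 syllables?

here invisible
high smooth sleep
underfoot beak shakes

Yes

Line 1: here(1) + invisible(4) = 5 ✓
Line 2: high(1) + smooth(1) + sleep(1) = 3 ✓
Line 3: underfoot(3) + beak(1) + shakes(1) = 5 ✓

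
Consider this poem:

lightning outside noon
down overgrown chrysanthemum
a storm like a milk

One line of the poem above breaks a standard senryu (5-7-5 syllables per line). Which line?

Line 1: lightning (2), outside (2), noon (1) → 5 ✓
Line 2: down (1), overgrown (3), chrysanthemum (4) → 8 (expected 7)
Line 3: a (1), storm (1), like (1), a (1), milk (1) → 5 ✓

The second line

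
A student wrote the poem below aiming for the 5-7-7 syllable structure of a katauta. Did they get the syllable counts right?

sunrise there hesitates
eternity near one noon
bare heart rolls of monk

Line 1: sunrise (2), there (1), hesitates (3) → 6 (expected 5)
Line 2: eternity (4), near (1), one (1), noon (1) → 7 ✓
Line 3: bare (1), heart (1), rolls (1), of (1), monk (1) → 5 (expected 7)

No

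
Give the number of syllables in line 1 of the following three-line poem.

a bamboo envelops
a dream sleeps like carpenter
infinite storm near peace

6

Line 1: "a bamboo envelops": 1+2+3 = 6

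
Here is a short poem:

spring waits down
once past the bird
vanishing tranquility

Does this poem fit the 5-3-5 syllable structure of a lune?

Line 1: "spring waits down": 1+1+1 = 3 (expected 5)
Line 2: "once past the bird": 1+1+1+1 = 4 (expected 3)
Line 3: "vanishing tranquility": 3+4 = 7 (expected 5)

No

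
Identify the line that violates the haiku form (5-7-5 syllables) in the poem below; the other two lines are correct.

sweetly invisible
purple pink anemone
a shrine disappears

The first line

Line 1: sweetly(2) + invisible(4) = 6 (expected 5)
Line 2: purple(2) + pink(1) + anemone(4) = 7 ✓
Line 3: a(1) + shrine(1) + disappears(3) = 5 ✓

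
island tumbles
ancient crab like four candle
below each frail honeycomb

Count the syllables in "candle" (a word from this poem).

2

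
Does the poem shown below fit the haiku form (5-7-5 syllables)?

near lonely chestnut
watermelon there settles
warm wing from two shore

Line 1: "near lonely chestnut": 1+2+2 = 5 ✓
Line 2: "watermelon there settles": 4+1+2 = 7 ✓
Line 3: "warm wing from two shore": 1+1+1+1+1 = 5 ✓

Yes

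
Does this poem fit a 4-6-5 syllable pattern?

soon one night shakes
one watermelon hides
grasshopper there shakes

Line 1: "soon one night shakes": 1+1+1+1 = 4 ✓
Line 2: "one watermelon hides": 1+4+1 = 6 ✓
Line 3: "grasshopper there shakes": 3+1+1 = 5 ✓

Yes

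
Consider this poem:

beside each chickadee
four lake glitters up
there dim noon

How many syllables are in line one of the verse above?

Line one: "beside each chickadee": 2+1+3 = 6

6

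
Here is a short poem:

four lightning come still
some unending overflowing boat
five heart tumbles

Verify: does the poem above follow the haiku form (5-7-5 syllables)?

Line 1: four (1), lightning (2), come (1), still (1) → 5 ✓
Line 2: some (1), unending (3), overflowing (4), boat (1) → 9 (expected 7)
Line 3: five (1), heart (1), tumbles (2) → 4 (expected 5)

No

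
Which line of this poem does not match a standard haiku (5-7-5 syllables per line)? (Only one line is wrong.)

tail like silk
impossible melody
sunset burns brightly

Line 1: tail(1) + like(1) + silk(1) = 3 (expected 5)
Line 2: impossible(4) + melody(3) = 7 ✓
Line 3: sunset(2) + burns(1) + brightly(2) = 5 ✓

Line 1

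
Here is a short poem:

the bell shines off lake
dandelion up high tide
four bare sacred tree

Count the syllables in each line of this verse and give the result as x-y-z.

5-7-5

Line 1: "the bell shines off lake": 1+1+1+1+1 = 5
Line 2: "dandelion up high tide": 4+1+1+1 = 7
Line 3: "four bare sacred tree": 1+1+2+1 = 5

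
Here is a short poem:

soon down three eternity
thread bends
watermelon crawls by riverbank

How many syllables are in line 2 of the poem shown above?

Line 2: thread(1) + bends(1) = 2

2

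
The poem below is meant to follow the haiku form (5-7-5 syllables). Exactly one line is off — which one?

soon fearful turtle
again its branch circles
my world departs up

Line 1: "soon fearful turtle": 1+2+2 = 5 ✓
Line 2: "again its branch circles": 2+1+1+2 = 6 (expected 7)
Line 3: "my world departs up": 1+1+2+1 = 5 ✓

Line 2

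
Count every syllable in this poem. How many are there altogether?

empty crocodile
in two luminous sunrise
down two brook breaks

16

Line 1: "empty crocodile": 2+3 = 5
Line 2: "in two luminous sunrise": 1+1+3+2 = 7
Line 3: "down two brook breaks": 1+1+1+1 = 4
Total: 5 + 7 + 4 = 16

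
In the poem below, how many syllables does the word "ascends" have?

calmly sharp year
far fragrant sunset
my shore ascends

2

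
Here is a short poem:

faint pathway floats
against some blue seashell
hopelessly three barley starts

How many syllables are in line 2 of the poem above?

Line 2: against(2) + some(1) + blue(1) + seashell(2) = 6

6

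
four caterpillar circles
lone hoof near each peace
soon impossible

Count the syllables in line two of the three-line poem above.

Line two: lone(1) + hoof(1) + near(1) + each(1) + peace(1) = 5

5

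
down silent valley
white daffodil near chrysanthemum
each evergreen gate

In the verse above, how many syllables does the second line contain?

9

The second line: white(1) + daffodil(3) + near(1) + chrysanthemum(4) = 9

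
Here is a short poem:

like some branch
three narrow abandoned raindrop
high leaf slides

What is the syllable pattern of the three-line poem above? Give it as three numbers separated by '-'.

Line 1: like(1) + some(1) + branch(1) = 3
Line 2: three(1) + narrow(2) + abandoned(3) + raindrop(2) = 8
Line 3: high(1) + leaf(1) + slides(1) = 3

3-8-3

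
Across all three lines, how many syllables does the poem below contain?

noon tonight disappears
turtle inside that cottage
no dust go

16

Line 1: "noon tonight disappears": 1+2+3 = 6
Line 2: "turtle inside that cottage": 2+2+1+2 = 7
Line 3: "no dust go": 1+1+1 = 3
Total: 6 + 7 + 3 = 16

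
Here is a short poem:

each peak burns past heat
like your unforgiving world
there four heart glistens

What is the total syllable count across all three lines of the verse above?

17

Line 1: each(1) + peak(1) + burns(1) + past(1) + heat(1) = 5
Line 2: like(1) + your(1) + unforgiving(4) + world(1) = 7
Line 3: there(1) + four(1) + heart(1) + glistens(2) = 5
Total: 5 + 7 + 5 = 17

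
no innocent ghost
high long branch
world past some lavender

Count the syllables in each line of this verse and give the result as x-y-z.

Line 1: no (1), innocent (3), ghost (1) → 5
Line 2: high (1), long (1), branch (1) → 3
Line 3: world (1), past (1), some (1), lavender (3) → 6

5-3-6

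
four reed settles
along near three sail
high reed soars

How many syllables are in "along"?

2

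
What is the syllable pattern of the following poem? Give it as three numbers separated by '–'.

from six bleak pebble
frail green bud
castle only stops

5–3–5

Line 1: from(1) + six(1) + bleak(1) + pebble(2) = 5
Line 2: frail(1) + green(1) + bud(1) = 3
Line 3: castle(2) + only(2) + stops(1) = 5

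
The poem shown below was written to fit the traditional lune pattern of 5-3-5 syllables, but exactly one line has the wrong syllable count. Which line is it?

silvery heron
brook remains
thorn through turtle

The third line

Line 1: "silvery heron": 3+2 = 5 ✓
Line 2: "brook remains": 1+2 = 3 ✓
Line 3: "thorn through turtle": 1+1+2 = 4 (expected 5)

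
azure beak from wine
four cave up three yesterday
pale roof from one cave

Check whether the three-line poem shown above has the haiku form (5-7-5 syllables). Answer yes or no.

Yes

Line 1: azure(2) + beak(1) + from(1) + wine(1) = 5 ✓
Line 2: four(1) + cave(1) + up(1) + three(1) + yesterday(3) = 7 ✓
Line 3: pale(1) + roof(1) + from(1) + one(1) + cave(1) = 5 ✓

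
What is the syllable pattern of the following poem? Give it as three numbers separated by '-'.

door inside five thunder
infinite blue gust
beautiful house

6-5-4

Line 1: door(1) + inside(2) + five(1) + thunder(2) = 6
Line 2: infinite(3) + blue(1) + gust(1) = 5
Line 3: beautiful(3) + house(1) = 4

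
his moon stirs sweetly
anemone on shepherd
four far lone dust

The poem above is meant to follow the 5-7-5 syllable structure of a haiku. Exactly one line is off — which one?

Line 3

Line 1: his (1), moon (1), stirs (1), sweetly (2) → 5 ✓
Line 2: anemone (4), on (1), shepherd (2) → 7 ✓
Line 3: four (1), far (1), lone (1), dust (1) → 4 (expected 5)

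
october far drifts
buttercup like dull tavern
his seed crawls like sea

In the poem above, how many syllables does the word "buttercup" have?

3

"buttercup" has 3 syllables.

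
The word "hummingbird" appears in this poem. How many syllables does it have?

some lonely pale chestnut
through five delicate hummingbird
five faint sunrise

3

"hummingbird" has 3 syllables.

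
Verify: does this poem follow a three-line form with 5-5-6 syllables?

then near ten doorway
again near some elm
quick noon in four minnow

Yes

Line 1: then (1), near (1), ten (1), doorway (2) → 5 ✓
Line 2: again (2), near (1), some (1), elm (1) → 5 ✓
Line 3: quick (1), noon (1), in (1), four (1), minnow (2) → 6 ✓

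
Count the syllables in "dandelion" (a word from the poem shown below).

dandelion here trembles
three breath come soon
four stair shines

"dandelion" has 4 syllables.

4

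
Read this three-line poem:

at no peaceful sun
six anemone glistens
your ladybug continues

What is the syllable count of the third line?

7

The third line: your (1), ladybug (3), continues (3) → 7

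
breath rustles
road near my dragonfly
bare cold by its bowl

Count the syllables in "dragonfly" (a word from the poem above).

3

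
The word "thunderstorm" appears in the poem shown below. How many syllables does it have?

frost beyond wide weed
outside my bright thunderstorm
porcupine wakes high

3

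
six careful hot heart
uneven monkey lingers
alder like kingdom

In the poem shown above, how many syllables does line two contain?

Line two: "uneven monkey lingers": 3+2+2 = 7

7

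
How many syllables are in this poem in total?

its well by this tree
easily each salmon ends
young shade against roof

Line 1: its(1) + well(1) + by(1) + this(1) + tree(1) = 5
Line 2: easily(3) + each(1) + salmon(2) + ends(1) = 7
Line 3: young(1) + shade(1) + against(2) + roof(1) = 5
Total: 5 + 7 + 5 = 17

17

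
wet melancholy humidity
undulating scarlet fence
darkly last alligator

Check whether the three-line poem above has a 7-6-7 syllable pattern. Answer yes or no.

Line 1: wet(1) + melancholy(4) + humidity(4) = 9 (expected 7)
Line 2: undulating(4) + scarlet(2) + fence(1) = 7 (expected 6)
Line 3: darkly(2) + last(1) + alligator(4) = 7 ✓

No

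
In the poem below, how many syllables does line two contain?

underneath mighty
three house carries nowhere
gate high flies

6

Line two: "three house carries nowhere": 1+1+2+2 = 6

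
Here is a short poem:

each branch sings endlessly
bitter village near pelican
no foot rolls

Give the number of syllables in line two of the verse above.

8

Line two: bitter (2), village (2), near (1), pelican (3) → 8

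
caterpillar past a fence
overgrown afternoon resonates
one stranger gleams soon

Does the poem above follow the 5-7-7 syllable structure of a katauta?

No

Line 1: "caterpillar past a fence": 4+1+1+1 = 7 (expected 5)
Line 2: "overgrown afternoon resonates": 3+3+3 = 9 (expected 7)
Line 3: "one stranger gleams soon": 1+2+1+1 = 5 (expected 7)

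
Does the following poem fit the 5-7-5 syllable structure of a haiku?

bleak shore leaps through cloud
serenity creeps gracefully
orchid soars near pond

No

Line 1: bleak (1), shore (1), leaps (1), through (1), cloud (1) → 5 ✓
Line 2: serenity (4), creeps (1), gracefully (3) → 8 (expected 7)
Line 3: orchid (2), soars (1), near (1), pond (1) → 5 ✓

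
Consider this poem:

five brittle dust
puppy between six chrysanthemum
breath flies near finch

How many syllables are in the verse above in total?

Line 1: "five brittle dust": 1+2+1 = 4
Line 2: "puppy between six chrysanthemum": 2+2+1+4 = 9
Line 3: "breath flies near finch": 1+1+1+1 = 4
Total: 4 + 9 + 4 = 17

17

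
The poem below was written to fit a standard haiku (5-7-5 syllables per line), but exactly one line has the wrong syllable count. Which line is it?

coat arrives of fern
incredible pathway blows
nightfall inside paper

Line 1: "coat arrives of fern": 1+2+1+1 = 5 ✓
Line 2: "incredible pathway blows": 4+2+1 = 7 ✓
Line 3: "nightfall inside paper": 2+2+2 = 6 (expected 5)

Line 3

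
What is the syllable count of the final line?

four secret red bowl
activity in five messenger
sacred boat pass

The final line: sacred (2), boat (1), pass (1) → 4

4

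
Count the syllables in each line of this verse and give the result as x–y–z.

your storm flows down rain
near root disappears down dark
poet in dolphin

Line 1: your (1), storm (1), flows (1), down (1), rain (1) → 5
Line 2: near (1), root (1), disappears (3), down (1), dark (1) → 7
Line 3: poet (2), in (1), dolphin (2) → 5

5–7–5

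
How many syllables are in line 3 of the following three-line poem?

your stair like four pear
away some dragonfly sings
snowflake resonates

Line 3: "snowflake resonates": 2+3 = 5

5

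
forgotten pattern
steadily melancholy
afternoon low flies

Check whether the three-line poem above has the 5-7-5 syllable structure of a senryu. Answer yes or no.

Yes

Line 1: "forgotten pattern": 3+2 = 5 ✓
Line 2: "steadily melancholy": 3+4 = 7 ✓
Line 3: "afternoon low flies": 3+1+1 = 5 ✓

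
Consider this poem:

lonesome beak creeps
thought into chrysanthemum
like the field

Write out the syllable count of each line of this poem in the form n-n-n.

4-7-3

Line 1: "lonesome beak creeps": 2+1+1 = 4
Line 2: "thought into chrysanthemum": 1+2+4 = 7
Line 3: "like the field": 1+1+1 = 3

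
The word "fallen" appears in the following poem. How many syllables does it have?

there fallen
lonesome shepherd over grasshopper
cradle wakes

2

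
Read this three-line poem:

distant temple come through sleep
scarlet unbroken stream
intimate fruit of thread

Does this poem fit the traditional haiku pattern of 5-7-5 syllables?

Line 1: distant (2), temple (2), come (1), through (1), sleep (1) → 7 (expected 5)
Line 2: scarlet (2), unbroken (3), stream (1) → 6 (expected 7)
Line 3: intimate (3), fruit (1), of (1), thread (1) → 6 (expected 5)

No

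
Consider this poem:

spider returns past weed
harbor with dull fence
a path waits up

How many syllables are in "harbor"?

"harbor" has 2 syllables.

2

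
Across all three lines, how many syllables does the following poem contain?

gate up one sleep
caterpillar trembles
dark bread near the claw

Line 1: gate(1) + up(1) + one(1) + sleep(1) = 4
Line 2: caterpillar(4) + trembles(2) = 6
Line 3: dark(1) + bread(1) + near(1) + the(1) + claw(1) = 5
Total: 4 + 6 + 5 = 15

15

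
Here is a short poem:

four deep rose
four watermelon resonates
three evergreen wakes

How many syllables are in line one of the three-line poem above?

Line one: four(1) + deep(1) + rose(1) = 3

3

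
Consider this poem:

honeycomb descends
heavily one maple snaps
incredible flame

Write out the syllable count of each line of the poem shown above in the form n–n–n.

Line 1: honeycomb (3), descends (2) → 5
Line 2: heavily (3), one (1), maple (2), snaps (1) → 7
Line 3: incredible (4), flame (1) → 5

5–7–5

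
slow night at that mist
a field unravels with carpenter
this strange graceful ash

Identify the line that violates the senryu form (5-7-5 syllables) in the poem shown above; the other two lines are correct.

Line 2

Line 1: slow(1) + night(1) + at(1) + that(1) + mist(1) = 5 ✓
Line 2: a(1) + field(1) + unravels(3) + with(1) + carpenter(3) = 9 (expected 7)
Line 3: this(1) + strange(1) + graceful(2) + ash(1) = 5 ✓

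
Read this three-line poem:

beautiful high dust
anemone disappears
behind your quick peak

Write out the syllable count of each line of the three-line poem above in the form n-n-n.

Line 1: beautiful(3) + high(1) + dust(1) = 5
Line 2: anemone(4) + disappears(3) = 7
Line 3: behind(2) + your(1) + quick(1) + peak(1) = 5

5-7-5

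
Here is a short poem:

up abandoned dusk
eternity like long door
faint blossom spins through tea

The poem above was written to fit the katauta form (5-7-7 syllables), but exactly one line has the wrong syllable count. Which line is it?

Line 1: "up abandoned dusk": 1+3+1 = 5 ✓
Line 2: "eternity like long door": 4+1+1+1 = 7 ✓
Line 3: "faint blossom spins through tea": 1+2+1+1+1 = 6 (expected 7)

Line 3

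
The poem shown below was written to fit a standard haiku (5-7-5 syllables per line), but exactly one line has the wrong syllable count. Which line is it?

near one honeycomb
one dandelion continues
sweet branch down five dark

The second line

Line 1: near(1) + one(1) + honeycomb(3) = 5 ✓
Line 2: one(1) + dandelion(4) + continues(3) = 8 (expected 7)
Line 3: sweet(1) + branch(1) + down(1) + five(1) + dark(1) = 5 ✓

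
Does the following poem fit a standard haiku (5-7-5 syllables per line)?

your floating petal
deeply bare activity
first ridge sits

Line 1: your (1), floating (2), petal (2) → 5 ✓
Line 2: deeply (2), bare (1), activity (4) → 7 ✓
Line 3: first (1), ridge (1), sits (1) → 3 (expected 5)

No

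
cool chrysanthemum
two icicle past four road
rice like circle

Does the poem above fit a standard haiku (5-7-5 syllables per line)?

Line 1: cool(1) + chrysanthemum(4) = 5 ✓
Line 2: two(1) + icicle(3) + past(1) + four(1) + road(1) = 7 ✓
Line 3: rice(1) + like(1) + circle(2) = 4 (expected 5)

No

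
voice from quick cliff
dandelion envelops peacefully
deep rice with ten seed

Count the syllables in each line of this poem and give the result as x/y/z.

Line 1: "voice from quick cliff": 1+1+1+1 = 4
Line 2: "dandelion envelops peacefully": 4+3+3 = 10
Line 3: "deep rice with ten seed": 1+1+1+1+1 = 5

4/10/5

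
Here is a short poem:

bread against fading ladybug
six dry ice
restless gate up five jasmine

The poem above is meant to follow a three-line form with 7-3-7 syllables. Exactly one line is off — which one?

The first line

Line 1: bread(1) + against(2) + fading(2) + ladybug(3) = 8 (expected 7)
Line 2: six(1) + dry(1) + ice(1) = 3 ✓
Line 3: restless(2) + gate(1) + up(1) + five(1) + jasmine(2) = 7 ✓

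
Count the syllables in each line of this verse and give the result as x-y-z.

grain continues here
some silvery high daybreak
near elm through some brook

5-7-5

Line 1: grain(1) + continues(3) + here(1) = 5
Line 2: some(1) + silvery(3) + high(1) + daybreak(2) = 7
Line 3: near(1) + elm(1) + through(1) + some(1) + brook(1) = 5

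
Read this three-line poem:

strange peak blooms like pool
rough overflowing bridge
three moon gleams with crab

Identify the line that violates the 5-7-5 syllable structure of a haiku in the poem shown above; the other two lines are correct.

Line 1: "strange peak blooms like pool": 1+1+1+1+1 = 5 ✓
Line 2: "rough overflowing bridge": 1+4+1 = 6 (expected 7)
Line 3: "three moon gleams with crab": 1+1+1+1+1 = 5 ✓

The second line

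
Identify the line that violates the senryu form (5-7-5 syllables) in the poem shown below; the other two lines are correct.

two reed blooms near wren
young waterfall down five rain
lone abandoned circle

Line 3

Line 1: "two reed blooms near wren": 1+1+1+1+1 = 5 ✓
Line 2: "young waterfall down five rain": 1+3+1+1+1 = 7 ✓
Line 3: "lone abandoned circle": 1+3+2 = 6 (expected 5)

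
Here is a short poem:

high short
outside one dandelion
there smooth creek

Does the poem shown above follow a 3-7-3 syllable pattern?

Line 1: high(1) + short(1) = 2 (expected 3)
Line 2: outside(2) + one(1) + dandelion(4) = 7 ✓
Line 3: there(1) + smooth(1) + creek(1) = 3 ✓

No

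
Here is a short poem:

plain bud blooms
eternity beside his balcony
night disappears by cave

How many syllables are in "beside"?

2

"beside" has 2 syllables.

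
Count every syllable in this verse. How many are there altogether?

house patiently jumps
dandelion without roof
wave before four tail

Line 1: house(1) + patiently(3) + jumps(1) = 5
Line 2: dandelion(4) + without(2) + roof(1) = 7
Line 3: wave(1) + before(2) + four(1) + tail(1) = 5
Total: 5 + 7 + 5 = 17

17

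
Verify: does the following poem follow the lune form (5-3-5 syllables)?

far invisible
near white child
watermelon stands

Yes

Line 1: "far invisible": 1+4 = 5 ✓
Line 2: "near white child": 1+1+1 = 3 ✓
Line 3: "watermelon stands": 4+1 = 5 ✓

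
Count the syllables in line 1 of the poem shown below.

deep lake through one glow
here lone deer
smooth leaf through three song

5

Line 1: "deep lake through one glow": 1+1+1+1+1 = 5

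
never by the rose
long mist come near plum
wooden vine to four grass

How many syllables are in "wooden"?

2

"wooden" has 2 syllables.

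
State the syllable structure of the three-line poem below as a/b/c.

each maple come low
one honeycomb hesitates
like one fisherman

5/7/5

Line 1: "each maple come low": 1+2+1+1 = 5
Line 2: "one honeycomb hesitates": 1+3+3 = 7
Line 3: "like one fisherman": 1+1+3 = 5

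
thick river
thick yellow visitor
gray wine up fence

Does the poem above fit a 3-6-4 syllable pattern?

Line 1: thick(1) + river(2) = 3 ✓
Line 2: thick(1) + yellow(2) + visitor(3) = 6 ✓
Line 3: gray(1) + wine(1) + up(1) + fence(1) = 4 ✓

Yes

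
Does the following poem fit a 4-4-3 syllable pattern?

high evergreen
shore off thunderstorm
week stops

Line 1: high (1), evergreen (3) → 4 ✓
Line 2: shore (1), off (1), thunderstorm (3) → 5 (expected 4)
Line 3: week (1), stops (1) → 2 (expected 3)

No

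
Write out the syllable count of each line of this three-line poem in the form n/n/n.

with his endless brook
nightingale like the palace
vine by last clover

5/7/5

Line 1: "with his endless brook": 1+1+2+1 = 5
Line 2: "nightingale like the palace": 3+1+1+2 = 7
Line 3: "vine by last clover": 1+1+1+2 = 5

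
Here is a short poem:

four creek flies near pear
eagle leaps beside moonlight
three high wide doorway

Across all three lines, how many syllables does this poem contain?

17

Line 1: four(1) + creek(1) + flies(1) + near(1) + pear(1) = 5
Line 2: eagle(2) + leaps(1) + beside(2) + moonlight(2) = 7
Line 3: three(1) + high(1) + wide(1) + doorway(2) = 5
Total: 5 + 7 + 5 = 17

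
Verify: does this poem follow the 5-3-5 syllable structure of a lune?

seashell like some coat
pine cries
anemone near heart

No

Line 1: seashell(2) + like(1) + some(1) + coat(1) = 5 ✓
Line 2: pine(1) + cries(1) = 2 (expected 3)
Line 3: anemone(4) + near(1) + heart(1) = 6 (expected 5)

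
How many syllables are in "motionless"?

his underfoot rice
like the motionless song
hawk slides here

3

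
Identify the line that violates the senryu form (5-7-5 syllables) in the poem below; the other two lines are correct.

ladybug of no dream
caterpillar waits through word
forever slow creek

Line 1: ladybug (3), of (1), no (1), dream (1) → 6 (expected 5)
Line 2: caterpillar (4), waits (1), through (1), word (1) → 7 ✓
Line 3: forever (3), slow (1), creek (1) → 5 ✓

Line 1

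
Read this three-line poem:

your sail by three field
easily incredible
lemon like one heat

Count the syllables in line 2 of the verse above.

7

Line 2: easily(3) + incredible(4) = 7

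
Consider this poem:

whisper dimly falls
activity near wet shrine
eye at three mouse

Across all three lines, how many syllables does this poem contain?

16

Line 1: whisper(2) + dimly(2) + falls(1) = 5
Line 2: activity(4) + near(1) + wet(1) + shrine(1) = 7
Line 3: eye(1) + at(1) + three(1) + mouse(1) = 4
Total: 5 + 7 + 4 = 16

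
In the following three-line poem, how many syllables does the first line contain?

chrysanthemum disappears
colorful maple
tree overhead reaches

The first line: "chrysanthemum disappears": 4+3 = 7

7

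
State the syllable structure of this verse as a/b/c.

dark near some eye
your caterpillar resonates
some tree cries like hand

Line 1: "dark near some eye": 1+1+1+1 = 4
Line 2: "your caterpillar resonates": 1+4+3 = 8
Line 3: "some tree cries like hand": 1+1+1+1+1 = 5

4/8/5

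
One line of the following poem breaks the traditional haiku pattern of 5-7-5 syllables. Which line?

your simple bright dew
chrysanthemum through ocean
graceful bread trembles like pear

The third line

Line 1: "your simple bright dew": 1+2+1+1 = 5 ✓
Line 2: "chrysanthemum through ocean": 4+1+2 = 7 ✓
Line 3: "graceful bread trembles like pear": 2+1+2+1+1 = 7 (expected 5)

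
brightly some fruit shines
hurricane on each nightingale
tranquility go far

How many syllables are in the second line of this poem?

8

The second line: hurricane(3) + on(1) + each(1) + nightingale(3) = 8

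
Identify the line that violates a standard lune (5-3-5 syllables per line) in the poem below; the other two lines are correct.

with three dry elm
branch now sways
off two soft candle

Line 1

Line 1: with (1), three (1), dry (1), elm (1) → 4 (expected 5)
Line 2: branch (1), now (1), sways (1) → 3 ✓
Line 3: off (1), two (1), soft (1), candle (2) → 5 ✓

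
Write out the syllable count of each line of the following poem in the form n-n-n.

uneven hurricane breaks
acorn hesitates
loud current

Line 1: uneven(3) + hurricane(3) + breaks(1) = 7
Line 2: acorn(2) + hesitates(3) = 5
Line 3: loud(1) + current(2) = 3

7-5-3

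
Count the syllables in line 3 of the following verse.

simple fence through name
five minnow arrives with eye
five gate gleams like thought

Line 3: five (1), gate (1), gleams (1), like (1), thought (1) → 5

5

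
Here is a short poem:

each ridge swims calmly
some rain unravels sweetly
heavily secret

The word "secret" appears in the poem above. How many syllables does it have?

2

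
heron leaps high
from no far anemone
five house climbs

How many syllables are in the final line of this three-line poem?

3

The final line: "five house climbs": 1+1+1 = 3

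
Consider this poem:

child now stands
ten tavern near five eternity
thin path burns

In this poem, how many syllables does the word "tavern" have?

2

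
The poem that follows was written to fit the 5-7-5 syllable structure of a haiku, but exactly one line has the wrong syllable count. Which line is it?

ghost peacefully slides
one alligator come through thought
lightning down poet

Line 2

Line 1: ghost (1), peacefully (3), slides (1) → 5 ✓
Line 2: one (1), alligator (4), come (1), through (1), thought (1) → 8 (expected 7)
Line 3: lightning (2), down (1), poet (2) → 5 ✓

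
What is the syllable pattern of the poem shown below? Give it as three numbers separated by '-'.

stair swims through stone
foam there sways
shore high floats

Line 1: "stair swims through stone": 1+1+1+1 = 4
Line 2: "foam there sways": 1+1+1 = 3
Line 3: "shore high floats": 1+1+1 = 3

4-3-3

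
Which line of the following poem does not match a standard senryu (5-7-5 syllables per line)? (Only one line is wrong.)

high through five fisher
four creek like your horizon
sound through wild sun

Line 1: high(1) + through(1) + five(1) + fisher(2) = 5 ✓
Line 2: four(1) + creek(1) + like(1) + your(1) + horizon(3) = 7 ✓
Line 3: sound(1) + through(1) + wild(1) + sun(1) = 4 (expected 5)

The third line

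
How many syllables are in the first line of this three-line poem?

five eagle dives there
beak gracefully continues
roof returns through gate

5

The first line: five (1), eagle (2), dives (1), there (1) → 5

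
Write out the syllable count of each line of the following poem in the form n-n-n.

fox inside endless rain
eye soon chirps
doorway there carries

Line 1: fox(1) + inside(2) + endless(2) + rain(1) = 6
Line 2: eye(1) + soon(1) + chirps(1) = 3
Line 3: doorway(2) + there(1) + carries(2) = 5

6-3-5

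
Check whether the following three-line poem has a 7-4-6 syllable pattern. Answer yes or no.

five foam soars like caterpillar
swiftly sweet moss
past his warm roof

No

Line 1: five(1) + foam(1) + soars(1) + like(1) + caterpillar(4) = 8 (expected 7)
Line 2: swiftly(2) + sweet(1) + moss(1) = 4 ✓
Line 3: past(1) + his(1) + warm(1) + roof(1) = 4 (expected 6)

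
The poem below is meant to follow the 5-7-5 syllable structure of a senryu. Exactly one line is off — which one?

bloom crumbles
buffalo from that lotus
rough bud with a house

Line 1: bloom (1), crumbles (2) → 3 (expected 5)
Line 2: buffalo (3), from (1), that (1), lotus (2) → 7 ✓
Line 3: rough (1), bud (1), with (1), a (1), house (1) → 5 ✓

The first line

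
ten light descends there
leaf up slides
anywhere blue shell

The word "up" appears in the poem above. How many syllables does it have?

1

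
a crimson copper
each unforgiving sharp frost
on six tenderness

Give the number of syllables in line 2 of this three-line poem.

Line 2: each (1), unforgiving (4), sharp (1), frost (1) → 7

7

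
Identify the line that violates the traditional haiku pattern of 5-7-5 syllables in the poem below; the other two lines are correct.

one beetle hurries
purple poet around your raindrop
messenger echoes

Line 1: one(1) + beetle(2) + hurries(2) = 5 ✓
Line 2: purple(2) + poet(2) + around(2) + your(1) + raindrop(2) = 9 (expected 7)
Line 3: messenger(3) + echoes(2) = 5 ✓

Line 2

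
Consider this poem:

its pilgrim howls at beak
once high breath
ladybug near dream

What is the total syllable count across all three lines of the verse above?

14

Line 1: its (1), pilgrim (2), howls (1), at (1), beak (1) → 6
Line 2: once (1), high (1), breath (1) → 3
Line 3: ladybug (3), near (1), dream (1) → 5
Total: 6 + 3 + 5 = 14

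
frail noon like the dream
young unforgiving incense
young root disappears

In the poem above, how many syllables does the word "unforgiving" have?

"unforgiving" has 4 syllables.

4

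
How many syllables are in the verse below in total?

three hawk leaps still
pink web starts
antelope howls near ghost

13

Line 1: three (1), hawk (1), leaps (1), still (1) → 4
Line 2: pink (1), web (1), starts (1) → 3
Line 3: antelope (3), howls (1), near (1), ghost (1) → 6
Total: 4 + 3 + 6 = 13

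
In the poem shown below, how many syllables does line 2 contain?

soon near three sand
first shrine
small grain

2

Line 2: first(1) + shrine(1) = 2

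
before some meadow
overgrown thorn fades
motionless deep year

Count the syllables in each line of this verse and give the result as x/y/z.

Line 1: before(2) + some(1) + meadow(2) = 5
Line 2: overgrown(3) + thorn(1) + fades(1) = 5
Line 3: motionless(3) + deep(1) + year(1) = 5

5/5/5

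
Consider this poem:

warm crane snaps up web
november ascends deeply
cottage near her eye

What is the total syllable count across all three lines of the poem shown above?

Line 1: warm(1) + crane(1) + snaps(1) + up(1) + web(1) = 5
Line 2: november(3) + ascends(2) + deeply(2) = 7
Line 3: cottage(2) + near(1) + her(1) + eye(1) = 5
Total: 5 + 7 + 5 = 17

17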